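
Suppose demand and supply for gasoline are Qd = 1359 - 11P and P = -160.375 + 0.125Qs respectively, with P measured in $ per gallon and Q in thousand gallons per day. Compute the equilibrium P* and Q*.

P* = 4, Q* = 1315

In direct form, Qs = 1283 + 8P.
Equating demand and supply, 1359 - 11P = 1283 + 8P gives 19P = 76, so P* = 4.
Plugging P* into demand: Q* = 1359 - 11(4) = 1315.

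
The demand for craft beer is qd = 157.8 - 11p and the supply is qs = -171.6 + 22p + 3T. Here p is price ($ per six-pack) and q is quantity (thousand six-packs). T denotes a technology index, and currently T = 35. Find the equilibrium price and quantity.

p* = 6.8, q* = 83

With T = 35, supply is qs = -66.6 + 22p.
The market clears where 157.8 - 11p = -66.6 + 22p. Rearranging, 33p = 224.4, hence p* = 6.8.
Substitute back: q* = 157.8 - 11(6.8) = 83.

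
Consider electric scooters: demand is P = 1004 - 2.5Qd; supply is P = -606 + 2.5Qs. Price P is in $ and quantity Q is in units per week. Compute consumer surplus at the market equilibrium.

In direct form, Qd = 401.6 - 0.4P and Qs = 242.4 + 0.4P.
Set Qd = Qs: 401.6 - 0.4P = 242.4 + 0.4P, so 159.2 = 0.8P and P* = 199.
Plugging P* into demand: Q* = 401.6 - 0.4(199) = 322.
Demand choke price (Qd = 0): P = 401.6/0.4 = 1004. Consumer surplus = ½ × (1004 - 199) × 322 = 129605.

Consumer surplus = 129605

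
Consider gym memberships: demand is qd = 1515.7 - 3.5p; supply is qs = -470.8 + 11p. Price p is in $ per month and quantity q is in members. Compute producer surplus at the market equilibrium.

At equilibrium qd = qs, so 1515.7 - 3.5p = -470.8 + 11p; collecting terms, 1986.5 = 14.5p and p* = 137.
From the demand curve, q* = 1515.7 - 3.5(137) = 1036.2.
Supply choke price (qs = 0): p = 42.8. Producer surplus = ½ × (137 - 42.8) × 1036.2 = 48805.02.

Producer surplus = 48805.02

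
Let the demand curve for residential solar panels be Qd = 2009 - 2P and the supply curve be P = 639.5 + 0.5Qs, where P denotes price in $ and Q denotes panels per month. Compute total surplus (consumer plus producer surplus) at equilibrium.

Total surplus = 66612.5

Inverting to quantity form: Qs = -1279 + 2P.
The market clears where 2009 - 2P = -1279 + 2P. Rearranging, 4P = 3288, hence P* = 822.
Substitute back: Q* = 2009 - 2(822) = 365.
Demand choke price = 1004.5; supply choke price = 639.5. CS = ½(1004.5 - 822)(365) = 33306.25; PS = ½(822 - 639.5)(365) = 33306.25. Total surplus = 66612.5.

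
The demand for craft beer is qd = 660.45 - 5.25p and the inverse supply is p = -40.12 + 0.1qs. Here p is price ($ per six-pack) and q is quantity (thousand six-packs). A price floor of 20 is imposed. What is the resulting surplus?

Rewriting in direct form: qs = 401.2 + 10p.
With p fixed at 20, quantity demanded is 555.45 and quantity supplied is 601.2.
Surplus = qs - qd = 601.2 - 555.45 = 45.75.

Surplus = 45.75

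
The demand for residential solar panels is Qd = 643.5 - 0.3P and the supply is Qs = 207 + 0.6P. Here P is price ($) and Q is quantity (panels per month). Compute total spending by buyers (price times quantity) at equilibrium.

Total spending by buyers = 241530

At equilibrium Qd = Qs, so 643.5 - 0.3P = 207 + 0.6P; collecting terms, 436.5 = 0.9P and P* = 485.
From the demand curve, Q* = 643.5 - 0.3(485) = 498.
Total spending by buyers = P* × Q* = 485 × 498 = 241530.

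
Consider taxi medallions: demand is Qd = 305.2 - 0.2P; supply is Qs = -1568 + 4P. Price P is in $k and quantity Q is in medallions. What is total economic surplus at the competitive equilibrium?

Total surplus = 122472

The market clears where 305.2 - 0.2P = -1568 + 4P. Rearranging, 4.2P = 1873.2, hence P* = 446.
From the demand curve, Q* = 305.2 - 0.2(446) = 216.
Demand choke price = 1526; supply choke price = 392. CS = ½(1526 - 446)(216) = 116640; PS = ½(446 - 392)(216) = 5832. Total surplus = 122472.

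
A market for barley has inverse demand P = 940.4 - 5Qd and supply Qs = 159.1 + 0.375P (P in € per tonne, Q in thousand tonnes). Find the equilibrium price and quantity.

In direct form, Qd = 188.08 - 0.2P.
At equilibrium Qd = Qs, so 188.08 - 0.2P = 159.1 + 0.375P; collecting terms, 28.98 = 0.575P and P* = 50.4.
Then Q* = 188.08 - 0.2(50.4) = 178.

P* = 50.4, Q* = 178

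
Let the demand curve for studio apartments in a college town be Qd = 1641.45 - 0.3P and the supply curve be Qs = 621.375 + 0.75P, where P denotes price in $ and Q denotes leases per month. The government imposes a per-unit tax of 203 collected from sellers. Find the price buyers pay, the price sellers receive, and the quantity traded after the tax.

P_b = 1116.5, P_s = 913.5, Q = 1306.5

With a tax of 203 on sellers, they supply based on the net price P_s = P_b - 203, so Qs = 469.125 + 0.75P_b.
Set Qd = Qs: 1641.45 - 0.3P_b = 469.125 + 0.75P_b, so 1172.325 = 1.05P_b and P_b = 1116.5.
Then P_s = 1116.5 - 203 = 913.5 and Q = 1641.45 - 0.3(1116.5) = 1306.5.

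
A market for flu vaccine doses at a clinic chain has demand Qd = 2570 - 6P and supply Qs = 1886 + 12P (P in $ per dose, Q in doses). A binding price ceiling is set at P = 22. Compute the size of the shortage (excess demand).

With P fixed at 22, quantity demanded is 2438 and quantity supplied is 2150.
Shortage = Qd - Qs = 2438 - 2150 = 288.

Shortage = 288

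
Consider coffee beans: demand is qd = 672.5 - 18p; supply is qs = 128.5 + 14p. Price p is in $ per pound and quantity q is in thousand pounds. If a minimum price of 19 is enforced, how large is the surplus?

At p = 19: qd = 330.5 and qs = 394.5.
Surplus = qs - qd = 394.5 - 330.5 = 64.

Surplus = 64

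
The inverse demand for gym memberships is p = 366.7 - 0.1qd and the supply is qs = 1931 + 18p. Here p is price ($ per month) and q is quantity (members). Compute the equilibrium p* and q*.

Solving each curve for q: qd = 3667 - 10p.
Set qd = qs: 3667 - 10p = 1931 + 18p, so 1736 = 28p and p* = 62.
Then q* = 3667 - 10(62) = 3047.

p* = 62, q* = 3047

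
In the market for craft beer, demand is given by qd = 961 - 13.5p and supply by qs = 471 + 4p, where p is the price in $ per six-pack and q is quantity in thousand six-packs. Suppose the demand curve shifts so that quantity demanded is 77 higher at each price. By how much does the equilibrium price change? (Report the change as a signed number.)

The market clears where 961 - 13.5p = 471 + 4p. Rearranging, 17.5p = 490, hence p* = 28.
Substitute back: q* = 961 - 13.5(28) = 583.
After the shift, demand is qd = 1038 - 13.5p.
The new intersection has 567 = 17.5p, i.e. p = 32.4, q = 600.6.
Δp = 32.4 - 28 = 4.4.

Δp = 4.4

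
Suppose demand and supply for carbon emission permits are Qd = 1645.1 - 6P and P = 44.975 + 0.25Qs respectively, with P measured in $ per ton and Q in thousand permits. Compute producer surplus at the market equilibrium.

Producer surplus = 37826.25125

In direct form, Qs = -179.9 + 4P.
Equating demand and supply, 1645.1 - 6P = -179.9 + 4P gives 10P = 1825, so P* = 182.5.
Substitute back: Q* = 1645.1 - 6(182.5) = 550.1.
Supply choke price (Qs = 0): P = 44.975. Producer surplus = ½ × (182.5 - 44.975) × 550.1 = 37826.25125.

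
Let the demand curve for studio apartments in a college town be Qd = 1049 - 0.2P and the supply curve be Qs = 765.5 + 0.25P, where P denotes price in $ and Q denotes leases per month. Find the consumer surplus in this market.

Consumer surplus = 2129822.5

The market clears where 1049 - 0.2P = 765.5 + 0.25P. Rearranging, 0.45P = 283.5, hence P* = 630.
Then Q* = 1049 - 0.2(630) = 923.
Demand choke price (Qd = 0): P = 1049/0.2 = 5245. Consumer surplus = ½ × (5245 - 630) × 923 = 2129822.5.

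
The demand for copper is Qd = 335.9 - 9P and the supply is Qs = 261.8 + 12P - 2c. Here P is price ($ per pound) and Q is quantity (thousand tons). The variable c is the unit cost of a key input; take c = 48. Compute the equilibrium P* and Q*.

P* = 8.1, Q* = 263

With c = 48, supply is Qs = 165.8 + 12P.
Set Qd = Qs: 335.9 - 9P = 165.8 + 12P, so 170.1 = 21P and P* = 8.1.
From the demand curve, Q* = 335.9 - 9(8.1) = 263.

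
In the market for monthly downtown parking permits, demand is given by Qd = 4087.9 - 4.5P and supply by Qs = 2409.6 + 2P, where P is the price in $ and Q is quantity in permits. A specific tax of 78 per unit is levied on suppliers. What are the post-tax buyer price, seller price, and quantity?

P_b = 282.2, P_s = 204.2, Q = 2818

Suppliers keep P_s = P_b - 78 per unit, so supply in terms of the buyer price is Qs = 2253.6 + 2P_b.
Equate demand and the shifted supply: 4087.9 - 4.5P_b = 2253.6 + 2P_b, giving 6.5P_b = 1834.3, so P_b = 282.2.
Then P_s = 282.2 - 78 = 204.2 and Q = 4087.9 - 4.5(282.2) = 2818.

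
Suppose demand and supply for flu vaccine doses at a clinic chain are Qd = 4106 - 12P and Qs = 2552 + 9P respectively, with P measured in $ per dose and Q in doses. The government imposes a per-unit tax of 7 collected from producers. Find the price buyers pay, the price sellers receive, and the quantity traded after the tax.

With a tax of 7 on producers, they supply based on the net price P_s = P_b - 7, so Qs = 2489 + 9P_b.
Equate demand and the shifted supply: 4106 - 12P_b = 2489 + 9P_b, giving 21P_b = 1617, so P_b = 77.
So P_s = 70 and the quantity traded is Q = 4106 - 12(77) = 3182.

P_b = 77, P_s = 70, Q = 3182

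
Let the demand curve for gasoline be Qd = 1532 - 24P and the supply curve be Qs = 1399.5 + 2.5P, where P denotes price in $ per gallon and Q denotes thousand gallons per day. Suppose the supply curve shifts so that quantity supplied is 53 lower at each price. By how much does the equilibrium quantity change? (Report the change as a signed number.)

Set Qd = Qs: 1532 - 24P = 1399.5 + 2.5P, so 132.5 = 26.5P and P* = 5.
Substitute back: Q* = 1532 - 24(5) = 1412.
After the shift, supply is Qs = 1346.5 + 2.5P.
Re-solving, 26.5P = 185.5 gives P = 7 and Q = 1364.
ΔQ = 1364 - 1412 = -48.

ΔQ = -48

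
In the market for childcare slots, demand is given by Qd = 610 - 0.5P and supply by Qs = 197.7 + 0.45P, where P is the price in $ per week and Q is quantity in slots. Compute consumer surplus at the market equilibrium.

Consumer surplus = 154449

The market clears where 610 - 0.5P = 197.7 + 0.45P. Rearranging, 0.95P = 412.3, hence P* = 434.
Substitute back: Q* = 610 - 0.5(434) = 393.
Demand choke price (Qd = 0): P = 610/0.5 = 1220. Consumer surplus = ½ × (1220 - 434) × 393 = 154449.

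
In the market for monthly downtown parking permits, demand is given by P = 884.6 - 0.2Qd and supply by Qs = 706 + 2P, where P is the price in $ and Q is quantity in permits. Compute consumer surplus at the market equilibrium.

Consumer surplus = 312582.4

Rewriting in direct form: Qd = 4423 - 5P.
Equating demand and supply, 4423 - 5P = 706 + 2P gives 7P = 3717, so P* = 531.
Then Q* = 4423 - 5(531) = 1768.
Demand choke price (Qd = 0): P = 4423/5 = 884.6. Consumer surplus = ½ × (884.6 - 531) × 1768 = 312582.4.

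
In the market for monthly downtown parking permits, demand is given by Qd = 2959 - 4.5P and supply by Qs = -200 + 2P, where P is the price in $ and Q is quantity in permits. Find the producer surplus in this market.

At equilibrium Qd = Qs, so 2959 - 4.5P = -200 + 2P; collecting terms, 3159 = 6.5P and P* = 486.
From the demand curve, Q* = 2959 - 4.5(486) = 772.
Supply choke price (Qs = 0): P = 100. Producer surplus = ½ × (486 - 100) × 772 = 148996.

Producer surplus = 148996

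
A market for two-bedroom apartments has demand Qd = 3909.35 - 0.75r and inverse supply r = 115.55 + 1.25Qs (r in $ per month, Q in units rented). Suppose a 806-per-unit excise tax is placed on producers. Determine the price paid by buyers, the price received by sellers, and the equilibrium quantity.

Solving each curve for Q: Qs = -92.44 + 0.8r.
Producers keep r_s = r_b - 806 per unit, so supply in terms of the buyer price is Qs = -737.24 + 0.8r_b.
Market clearing requires 3909.35 - 0.75r_b = -737.24 + 0.8r_b; hence 4646.59 = 1.55r_b and r_b = 2997.8.
Then r_s = 2997.8 - 806 = 2191.8 and Q = 3909.35 - 0.75(2997.8) = 1661.

r_b = 2997.8, r_s = 2191.8, Q = 1661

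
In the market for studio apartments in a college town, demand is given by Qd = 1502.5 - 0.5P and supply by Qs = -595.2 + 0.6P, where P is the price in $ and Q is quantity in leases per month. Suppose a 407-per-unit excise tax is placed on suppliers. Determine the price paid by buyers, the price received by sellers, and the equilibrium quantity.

P_b = 2129, P_s = 1722, Q = 438

The tax drives a wedge P_b - P_s = 407. Substituting P_s = P_b - 407 into supply: Qs = -839.4 + 0.6P_b.
Equate demand and the shifted supply: 1502.5 - 0.5P_b = -839.4 + 0.6P_b, giving 1.1P_b = 2341.9, so P_b = 2129.
So P_s = 1722 and the quantity traded is Q = 1502.5 - 0.5(2129) = 438.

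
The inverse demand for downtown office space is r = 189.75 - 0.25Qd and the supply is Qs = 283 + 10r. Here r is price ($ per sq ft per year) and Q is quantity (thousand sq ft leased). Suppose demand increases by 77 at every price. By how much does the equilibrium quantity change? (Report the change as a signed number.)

ΔQ = 55

Solving each curve for Q: Qd = 759 - 4r.
Equating demand and supply, 759 - 4r = 283 + 10r gives 14r = 476, so r* = 34.
Then Q* = 759 - 4(34) = 623.
After the shift, demand is Qd = 836 - 4r.
Re-solving, 14r = 553 gives r = 39.5 and Q = 678.
ΔQ = 678 - 623 = 55.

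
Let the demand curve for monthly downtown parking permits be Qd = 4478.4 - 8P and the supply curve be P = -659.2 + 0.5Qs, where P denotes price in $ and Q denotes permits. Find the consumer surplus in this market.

Consumer surplus = 237753.76

Rewriting in direct form: Qs = 1318.4 + 2P.
Set Qd = Qs: 4478.4 - 8P = 1318.4 + 2P, so 3160 = 10P and P* = 316.
Plugging P* into demand: Q* = 4478.4 - 8(316) = 1950.4.
Demand choke price (Qd = 0): P = 4478.4/8 = 559.8. Consumer surplus = ½ × (559.8 - 316) × 1950.4 = 237753.76.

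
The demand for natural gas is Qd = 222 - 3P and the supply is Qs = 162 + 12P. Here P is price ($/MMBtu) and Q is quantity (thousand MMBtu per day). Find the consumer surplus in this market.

Equating demand and supply, 222 - 3P = 162 + 12P gives 15P = 60, so P* = 4.
Substitute back: Q* = 222 - 3(4) = 210.
Demand choke price (Qd = 0): P = 222/3 = 74. Consumer surplus = ½ × (74 - 4) × 210 = 7350.

Consumer surplus = 7350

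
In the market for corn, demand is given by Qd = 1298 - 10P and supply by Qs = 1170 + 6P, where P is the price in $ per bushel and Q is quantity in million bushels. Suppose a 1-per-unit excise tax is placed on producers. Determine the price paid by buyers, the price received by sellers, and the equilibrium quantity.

With a tax of 1 on producers, they supply based on the net price P_s = P_b - 1, so Qs = 1164 + 6P_b.
Set Qd = Qs: 1298 - 10P_b = 1164 + 6P_b, so 134 = 16P_b and P_b = 8.375.
Then P_s = 8.375 - 1 = 7.375 and Q = 1298 - 10(8.375) = 1214.25.

P_b = 8.375, P_s = 7.375, Q = 1214.25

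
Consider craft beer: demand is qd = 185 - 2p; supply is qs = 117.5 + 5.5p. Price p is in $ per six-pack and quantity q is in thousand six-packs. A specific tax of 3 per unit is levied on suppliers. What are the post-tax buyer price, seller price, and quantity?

With a tax of 3 on suppliers, they supply based on the net price p_s = p_b - 3, so qs = 101 + 5.5p_b.
Equate demand and the shifted supply: 185 - 2p_b = 101 + 5.5p_b, giving 7.5p_b = 84, so p_b = 11.2.
So p_s = 8.2 and the quantity traded is q = 185 - 2(11.2) = 162.6.

p_b = 11.2, p_s = 8.2, q = 162.6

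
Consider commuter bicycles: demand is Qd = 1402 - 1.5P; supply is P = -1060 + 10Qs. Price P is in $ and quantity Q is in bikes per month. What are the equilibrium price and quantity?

P* = 810, Q* = 187

Inverting to quantity form: Qs = 106 + 0.1P.
Equating demand and supply, 1402 - 1.5P = 106 + 0.1P gives 1.6P = 1296, so P* = 810.
Plugging P* into demand: Q* = 1402 - 1.5(810) = 187.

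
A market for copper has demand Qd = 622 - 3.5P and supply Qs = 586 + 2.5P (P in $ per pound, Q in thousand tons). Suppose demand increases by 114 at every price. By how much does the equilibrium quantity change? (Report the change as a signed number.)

At equilibrium Qd = Qs, so 622 - 3.5P = 586 + 2.5P; collecting terms, 36 = 6P and P* = 6.
Substitute back: Q* = 622 - 3.5(6) = 601.
After the shift, demand is Qd = 736 - 3.5P.
The new intersection has 150 = 6P, i.e. P = 25, Q = 648.5.
ΔQ = 648.5 - 601 = 47.5.

ΔQ = 47.5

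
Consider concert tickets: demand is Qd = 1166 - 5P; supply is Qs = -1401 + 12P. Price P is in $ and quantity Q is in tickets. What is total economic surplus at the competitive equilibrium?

At equilibrium Qd = Qs, so 1166 - 5P = -1401 + 12P; collecting terms, 2567 = 17P and P* = 151.
Then Q* = 1166 - 5(151) = 411.
Demand choke price = 233.2; supply choke price = 116.75. CS = ½(233.2 - 151)(411) = 16892.1; PS = ½(151 - 116.75)(411) = 7038.375. Total surplus = 23930.475.

Total surplus = 23930.475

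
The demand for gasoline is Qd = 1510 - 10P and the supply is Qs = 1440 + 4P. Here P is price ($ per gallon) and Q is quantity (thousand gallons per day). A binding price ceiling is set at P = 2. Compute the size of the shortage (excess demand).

With P fixed at 2, quantity demanded is 1490 and quantity supplied is 1448.
Shortage = Qd - Qs = 1490 - 1448 = 42.

Shortage = 42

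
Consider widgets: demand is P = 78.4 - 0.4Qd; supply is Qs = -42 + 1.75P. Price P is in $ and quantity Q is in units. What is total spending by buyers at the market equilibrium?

Solving each curve for Q: Qd = 196 - 2.5P.
At equilibrium Qd = Qs, so 196 - 2.5P = -42 + 1.75P; collecting terms, 238 = 4.25P and P* = 56.
From the demand curve, Q* = 196 - 2.5(56) = 56.
Total spending by buyers = P* × Q* = 56 × 56 = 3136.

Total spending by buyers = 3136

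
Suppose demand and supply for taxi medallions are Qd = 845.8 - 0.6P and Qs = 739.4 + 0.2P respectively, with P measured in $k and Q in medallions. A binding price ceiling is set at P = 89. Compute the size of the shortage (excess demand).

Shortage = 35.2

At P = 89: Qd = 792.4 and Qs = 757.2.
Shortage = Qd - Qs = 792.4 - 757.2 = 35.2.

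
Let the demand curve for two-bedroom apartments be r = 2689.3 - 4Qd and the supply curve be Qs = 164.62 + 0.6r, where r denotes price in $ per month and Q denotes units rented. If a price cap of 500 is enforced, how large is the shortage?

Shortage = 82.705

Rewriting in direct form: Qd = 672.325 - 0.25r.
Evaluating both curves at the ceiling price 500 gives Qd = 547.325, Qs = 464.62.
Shortage = Qd - Qs = 547.325 - 464.62 = 82.705.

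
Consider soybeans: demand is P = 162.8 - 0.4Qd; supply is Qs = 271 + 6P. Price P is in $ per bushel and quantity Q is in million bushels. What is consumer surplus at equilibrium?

Consumer surplus = 26937.8

Solving each curve for Q: Qd = 407 - 2.5P.
At equilibrium Qd = Qs, so 407 - 2.5P = 271 + 6P; collecting terms, 136 = 8.5P and P* = 16.
Then Q* = 407 - 2.5(16) = 367.
Demand choke price (Qd = 0): P = 407/2.5 = 162.8. Consumer surplus = ½ × (162.8 - 16) × 367 = 26937.8.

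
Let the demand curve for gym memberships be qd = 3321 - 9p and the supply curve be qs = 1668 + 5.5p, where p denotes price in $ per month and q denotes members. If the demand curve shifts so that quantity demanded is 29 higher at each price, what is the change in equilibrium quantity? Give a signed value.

Set qd = qs: 3321 - 9p = 1668 + 5.5p, so 1653 = 14.5p and p* = 114.
Then q* = 3321 - 9(114) = 2295.
After the shift, demand is qd = 3350 - 9p.
Re-solving, 14.5p = 1682 gives p = 116 and q = 2306.
Δq = 2306 - 2295 = 11.

Δq = 11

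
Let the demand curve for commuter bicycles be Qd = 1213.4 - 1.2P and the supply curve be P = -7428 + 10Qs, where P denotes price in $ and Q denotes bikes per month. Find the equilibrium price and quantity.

Solving each curve for Q: Qs = 742.8 + 0.1P.
The market clears where 1213.4 - 1.2P = 742.8 + 0.1P. Rearranging, 1.3P = 470.6, hence P* = 362.
Then Q* = 1213.4 - 1.2(362) = 779.

P* = 362, Q* = 779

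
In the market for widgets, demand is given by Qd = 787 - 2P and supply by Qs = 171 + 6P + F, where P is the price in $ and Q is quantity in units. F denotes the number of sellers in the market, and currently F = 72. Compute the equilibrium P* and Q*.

P* = 68, Q* = 651

With F = 72, supply is Qs = 243 + 6P.
Set Qd = Qs: 787 - 2P = 243 + 6P, so 544 = 8P and P* = 68.
Substitute back: Q* = 787 - 2(68) = 651.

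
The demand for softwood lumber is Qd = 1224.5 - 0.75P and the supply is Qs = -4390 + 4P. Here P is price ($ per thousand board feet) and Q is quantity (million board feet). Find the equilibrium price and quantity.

The market clears where 1224.5 - 0.75P = -4390 + 4P. Rearranging, 4.75P = 5614.5, hence P* = 1182.
From the demand curve, Q* = 1224.5 - 0.75(1182) = 338.

P* = 1182, Q* = 338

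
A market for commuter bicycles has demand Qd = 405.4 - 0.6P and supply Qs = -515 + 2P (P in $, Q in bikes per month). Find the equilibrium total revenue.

Total revenue = 68322

Set Qd = Qs: 405.4 - 0.6P = -515 + 2P, so 920.4 = 2.6P and P* = 354.
Plugging P* into demand: Q* = 405.4 - 0.6(354) = 193.
Total revenue = P* × Q* = 354 × 193 = 68322.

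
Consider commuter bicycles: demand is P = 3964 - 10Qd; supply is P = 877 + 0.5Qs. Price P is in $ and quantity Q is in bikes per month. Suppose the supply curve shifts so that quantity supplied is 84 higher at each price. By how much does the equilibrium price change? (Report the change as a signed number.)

In direct form, Qd = 396.4 - 0.1P and Qs = -1754 + 2P.
The market clears where 396.4 - 0.1P = -1754 + 2P. Rearranging, 2.1P = 2150.4, hence P* = 1024.
Substitute back: Q* = 396.4 - 0.1(1024) = 294.
After the shift, supply is Qs = -1670 + 2P.
New equilibrium: 2066.4 = 2.1P, so P = 984 and Q = 298.
ΔP = 984 - 1024 = -40.

ΔP = -40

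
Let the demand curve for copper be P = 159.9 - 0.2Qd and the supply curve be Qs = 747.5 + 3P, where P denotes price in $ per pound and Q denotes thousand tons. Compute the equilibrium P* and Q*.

Inverting to quantity form: Qd = 799.5 - 5P.
At equilibrium Qd = Qs, so 799.5 - 5P = 747.5 + 3P; collecting terms, 52 = 8P and P* = 6.5.
From the demand curve, Q* = 799.5 - 5(6.5) = 767.

P* = 6.5, Q* = 767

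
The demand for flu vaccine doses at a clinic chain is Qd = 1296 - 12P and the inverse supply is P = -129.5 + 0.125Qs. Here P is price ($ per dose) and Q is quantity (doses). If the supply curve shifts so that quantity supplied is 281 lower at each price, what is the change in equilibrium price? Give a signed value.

Rewriting in direct form: Qs = 1036 + 8P.
At equilibrium Qd = Qs, so 1296 - 12P = 1036 + 8P; collecting terms, 260 = 20P and P* = 13.
From the demand curve, Q* = 1296 - 12(13) = 1140.
After the shift, supply is Qs = 755 + 8P.
New equilibrium: 541 = 20P, so P = 27.05 and Q = 971.4.
ΔP = 27.05 - 13 = 14.05.

ΔP = 14.05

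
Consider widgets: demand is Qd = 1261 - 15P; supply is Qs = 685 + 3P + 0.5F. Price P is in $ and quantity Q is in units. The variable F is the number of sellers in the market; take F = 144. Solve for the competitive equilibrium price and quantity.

With F = 144, supply is Qs = 757 + 3P.
Equating demand and supply, 1261 - 15P = 757 + 3P gives 18P = 504, so P* = 28.
Substitute back: Q* = 1261 - 15(28) = 841.

P* = 28, Q* = 841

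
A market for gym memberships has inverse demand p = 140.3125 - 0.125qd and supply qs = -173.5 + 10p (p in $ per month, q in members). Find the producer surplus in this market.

In direct form, qd = 1122.5 - 8p.
At equilibrium qd = qs, so 1122.5 - 8p = -173.5 + 10p; collecting terms, 1296 = 18p and p* = 72.
Substitute back: q* = 1122.5 - 8(72) = 546.5.
Supply choke price (qs = 0): p = 17.35. Producer surplus = ½ × (72 - 17.35) × 546.5 = 14933.1125.

Producer surplus = 14933.1125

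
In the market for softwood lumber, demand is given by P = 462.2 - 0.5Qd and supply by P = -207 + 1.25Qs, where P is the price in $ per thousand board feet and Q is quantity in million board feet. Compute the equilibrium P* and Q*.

P* = 271, Q* = 382.4

Inverting to quantity form: Qd = 924.4 - 2P and Qs = 165.6 + 0.8P.
The market clears where 924.4 - 2P = 165.6 + 0.8P. Rearranging, 2.8P = 758.8, hence P* = 271.
From the demand curve, Q* = 924.4 - 2(271) = 382.4.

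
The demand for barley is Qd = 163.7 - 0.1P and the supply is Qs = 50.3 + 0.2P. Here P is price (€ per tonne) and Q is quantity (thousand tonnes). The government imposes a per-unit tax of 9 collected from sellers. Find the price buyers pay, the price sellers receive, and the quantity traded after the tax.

The tax drives a wedge P_b - P_s = 9. Substituting P_s = P_b - 9 into supply: Qs = 48.5 + 0.2P_b.
Market clearing requires 163.7 - 0.1P_b = 48.5 + 0.2P_b; hence 115.2 = 0.3P_b and P_b = 384.
So P_s = 375 and the quantity traded is Q = 163.7 - 0.1(384) = 125.3.

P_b = 384, P_s = 375, Q = 125.3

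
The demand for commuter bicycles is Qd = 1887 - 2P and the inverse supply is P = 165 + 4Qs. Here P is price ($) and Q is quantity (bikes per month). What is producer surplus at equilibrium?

Producer surplus = 59858

Rewriting in direct form: Qs = -41.25 + 0.25P.
Set Qd = Qs: 1887 - 2P = -41.25 + 0.25P, so 1928.25 = 2.25P and P* = 857.
From the demand curve, Q* = 1887 - 2(857) = 173.
Supply choke price (Qs = 0): P = 165. Producer surplus = ½ × (857 - 165) × 173 = 59858.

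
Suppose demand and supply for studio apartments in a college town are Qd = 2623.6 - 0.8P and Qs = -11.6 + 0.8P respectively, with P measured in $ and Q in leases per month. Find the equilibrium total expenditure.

Equating demand and supply, 2623.6 - 0.8P = -11.6 + 0.8P gives 1.6P = 2635.2, so P* = 1647.
Plugging P* into demand: Q* = 2623.6 - 0.8(1647) = 1306.
Total expenditure = P* × Q* = 1647 × 1306 = 2150982.

Total expenditure = 2150982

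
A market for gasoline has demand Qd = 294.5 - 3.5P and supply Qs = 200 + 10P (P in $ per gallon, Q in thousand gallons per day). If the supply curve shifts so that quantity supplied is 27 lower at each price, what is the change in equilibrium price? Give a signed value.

ΔP = 2

The market clears where 294.5 - 3.5P = 200 + 10P. Rearranging, 13.5P = 94.5, hence P* = 7.
Substitute back: Q* = 294.5 - 3.5(7) = 270.
After the shift, supply is Qs = 173 + 10P.
Re-solving, 13.5P = 121.5 gives P = 9 and Q = 263.
ΔP = 9 - 7 = 2.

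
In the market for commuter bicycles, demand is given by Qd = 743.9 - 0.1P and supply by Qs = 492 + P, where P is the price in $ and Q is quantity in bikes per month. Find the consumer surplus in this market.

Consumer surplus = 2599205

Set Qd = Qs: 743.9 - 0.1P = 492 + P, so 251.9 = 1.1P and P* = 229.
Plugging P* into demand: Q* = 743.9 - 0.1(229) = 721.
Demand choke price (Qd = 0): P = 743.9/0.1 = 7439. Consumer surplus = ½ × (7439 - 229) × 721 = 2599205.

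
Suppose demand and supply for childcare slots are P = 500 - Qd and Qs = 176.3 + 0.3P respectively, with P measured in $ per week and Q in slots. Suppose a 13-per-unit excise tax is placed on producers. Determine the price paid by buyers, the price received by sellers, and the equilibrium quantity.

Rewriting in direct form: Qd = 500 - P.
The tax drives a wedge P_b - P_s = 13. Substituting P_s = P_b - 13 into supply: Qs = 172.4 + 0.3P_b.
Equate demand and the shifted supply: 500 - P_b = 172.4 + 0.3P_b, giving 1.3P_b = 327.6, so P_b = 252.
Then P_s = 252 - 13 = 239 and Q = 500 - 252 = 248.

P_b = 252, P_s = 239, Q = 248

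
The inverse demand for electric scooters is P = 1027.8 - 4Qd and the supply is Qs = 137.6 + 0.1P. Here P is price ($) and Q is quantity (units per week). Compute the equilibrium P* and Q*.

P* = 341, Q* = 171.7

Inverting to quantity form: Qd = 256.95 - 0.25P.
Set Qd = Qs: 256.95 - 0.25P = 137.6 + 0.1P, so 119.35 = 0.35P and P* = 341.
Substitute back: Q* = 256.95 - 0.25(341) = 171.7.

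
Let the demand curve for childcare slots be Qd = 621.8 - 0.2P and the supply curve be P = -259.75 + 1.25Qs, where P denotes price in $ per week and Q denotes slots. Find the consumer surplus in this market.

Rewriting in direct form: Qs = 207.8 + 0.8P.
Equating demand and supply, 621.8 - 0.2P = 207.8 + 0.8P gives P = 414, so P* = 414.
From the demand curve, Q* = 621.8 - 0.2(414) = 539.
Demand choke price (Qd = 0): P = 621.8/0.2 = 3109. Consumer surplus = ½ × (3109 - 414) × 539 = 726302.5.

Consumer surplus = 726302.5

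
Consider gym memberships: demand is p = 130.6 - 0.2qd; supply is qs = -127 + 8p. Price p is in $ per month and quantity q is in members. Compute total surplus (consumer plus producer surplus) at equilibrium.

Total surplus = 20248.9625

In direct form, qd = 653 - 5p.
Set qd = qs: 653 - 5p = -127 + 8p, so 780 = 13p and p* = 60.
Substitute back: q* = 653 - 5(60) = 353.
Demand choke price = 130.6; supply choke price = 15.875. CS = ½(130.6 - 60)(353) = 12460.9; PS = ½(60 - 15.875)(353) = 7788.0625. Total surplus = 20248.9625.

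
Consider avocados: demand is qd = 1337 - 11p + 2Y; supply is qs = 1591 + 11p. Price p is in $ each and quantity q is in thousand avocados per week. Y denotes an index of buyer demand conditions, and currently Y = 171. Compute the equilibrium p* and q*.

With Y = 171, demand is qd = 1679 - 11p.
At equilibrium qd = qs, so 1679 - 11p = 1591 + 11p; collecting terms, 88 = 22p and p* = 4.
Then q* = 1679 - 11(4) = 1635.

p* = 4, q* = 1635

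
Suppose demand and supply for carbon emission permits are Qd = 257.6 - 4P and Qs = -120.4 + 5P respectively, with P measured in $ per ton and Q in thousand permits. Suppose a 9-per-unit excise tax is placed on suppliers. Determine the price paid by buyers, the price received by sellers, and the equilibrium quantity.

P_b = 47, P_s = 38, Q = 69.6

With a tax of 9 on suppliers, they supply based on the net price P_s = P_b - 9, so Qs = -165.4 + 5P_b.
Market clearing requires 257.6 - 4P_b = -165.4 + 5P_b; hence 423 = 9P_b and P_b = 47.
So P_s = 38 and the quantity traded is Q = 257.6 - 4(47) = 69.6.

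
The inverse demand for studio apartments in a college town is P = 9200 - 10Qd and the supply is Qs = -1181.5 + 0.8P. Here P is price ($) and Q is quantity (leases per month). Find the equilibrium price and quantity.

Rewriting in direct form: Qd = 920 - 0.1P.
Equating demand and supply, 920 - 0.1P = -1181.5 + 0.8P gives 0.9P = 2101.5, so P* = 2335.
Plugging P* into demand: Q* = 920 - 0.1(2335) = 686.5.

P* = 2335, Q* = 686.5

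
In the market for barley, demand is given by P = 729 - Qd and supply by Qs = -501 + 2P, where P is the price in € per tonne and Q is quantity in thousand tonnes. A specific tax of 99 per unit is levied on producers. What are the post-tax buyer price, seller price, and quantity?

In direct form, Qd = 729 - P.
With a tax of 99 on producers, they supply based on the net price P_s = P_b - 99, so Qs = -699 + 2P_b.
Equate demand and the shifted supply: 729 - P_b = -699 + 2P_b, giving 3P_b = 1428, so P_b = 476.
Then P_s = 476 - 99 = 377 and Q = 729 - 476 = 253.

P_b = 476, P_s = 377, Q = 253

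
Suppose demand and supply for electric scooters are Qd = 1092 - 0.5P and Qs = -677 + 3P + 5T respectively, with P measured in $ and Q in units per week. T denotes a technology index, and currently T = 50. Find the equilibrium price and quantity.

With T = 50, supply is Qs = -427 + 3P.
Equating demand and supply, 1092 - 0.5P = -427 + 3P gives 3.5P = 1519, so P* = 434.
Then Q* = 1092 - 0.5(434) = 875.

P* = 434, Q* = 875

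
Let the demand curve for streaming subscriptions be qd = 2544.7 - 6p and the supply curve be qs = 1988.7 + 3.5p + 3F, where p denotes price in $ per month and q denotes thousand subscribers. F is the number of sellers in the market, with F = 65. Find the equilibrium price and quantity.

With F = 65, supply is qs = 2183.7 + 3.5p.
The market clears where 2544.7 - 6p = 2183.7 + 3.5p. Rearranging, 9.5p = 361, hence p* = 38.
Substitute back: q* = 2544.7 - 6(38) = 2316.7.

p* = 38, q* = 2316.7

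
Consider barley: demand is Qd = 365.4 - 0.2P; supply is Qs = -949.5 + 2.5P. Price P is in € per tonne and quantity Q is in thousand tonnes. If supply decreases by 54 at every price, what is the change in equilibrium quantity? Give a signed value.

ΔQ = -4

At equilibrium Qd = Qs, so 365.4 - 0.2P = -949.5 + 2.5P; collecting terms, 1314.9 = 2.7P and P* = 487.
Then Q* = 365.4 - 0.2(487) = 268.
After the shift, supply is Qs = -1003.5 + 2.5P.
Re-solving, 2.7P = 1368.9 gives P = 507 and Q = 264.
ΔQ = 264 - 268 = -4.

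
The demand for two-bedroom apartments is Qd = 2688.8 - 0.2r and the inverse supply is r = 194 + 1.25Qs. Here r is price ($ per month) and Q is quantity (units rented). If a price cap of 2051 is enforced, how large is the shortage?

Rewriting in direct form: Qs = -155.2 + 0.8r.
Evaluating both curves at the ceiling price 2051 gives Qd = 2278.6, Qs = 1485.6.
Shortage = Qd - Qs = 2278.6 - 1485.6 = 793.

Shortage = 793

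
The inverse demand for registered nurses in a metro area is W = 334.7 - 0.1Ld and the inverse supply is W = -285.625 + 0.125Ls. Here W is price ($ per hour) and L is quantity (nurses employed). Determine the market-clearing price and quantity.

W* = 59, L* = 2757

Rewriting in direct form: Ld = 3347 - 10W and Ls = 2285 + 8W.
Equating demand and supply, 3347 - 10W = 2285 + 8W gives 18W = 1062, so W* = 59.
Then L* = 3347 - 10(59) = 2757.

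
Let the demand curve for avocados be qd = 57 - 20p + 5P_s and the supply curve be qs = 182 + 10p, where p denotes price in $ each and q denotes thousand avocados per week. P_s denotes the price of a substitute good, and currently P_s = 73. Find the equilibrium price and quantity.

p* = 8, q* = 262

With P_s = 73, demand is qd = 422 - 20p.
Set qd = qs: 422 - 20p = 182 + 10p, so 240 = 30p and p* = 8.
Then q* = 422 - 20(8) = 262.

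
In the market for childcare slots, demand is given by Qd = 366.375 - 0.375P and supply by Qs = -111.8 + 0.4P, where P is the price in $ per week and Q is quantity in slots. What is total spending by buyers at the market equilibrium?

Total spending by buyers = 83295

At equilibrium Qd = Qs, so 366.375 - 0.375P = -111.8 + 0.4P; collecting terms, 478.175 = 0.775P and P* = 617.
From the demand curve, Q* = 366.375 - 0.375(617) = 135.
Total spending by buyers = P* × Q* = 617 × 135 = 83295.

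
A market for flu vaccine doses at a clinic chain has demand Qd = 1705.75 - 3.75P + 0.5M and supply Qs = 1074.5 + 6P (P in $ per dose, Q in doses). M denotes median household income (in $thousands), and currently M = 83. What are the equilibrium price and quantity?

With M = 83, demand is Qd = 1747.25 - 3.75P.
Set Qd = Qs: 1747.25 - 3.75P = 1074.5 + 6P, so 672.75 = 9.75P and P* = 69.
Then Q* = 1747.25 - 3.75(69) = 1488.5.

P* = 69, Q* = 1488.5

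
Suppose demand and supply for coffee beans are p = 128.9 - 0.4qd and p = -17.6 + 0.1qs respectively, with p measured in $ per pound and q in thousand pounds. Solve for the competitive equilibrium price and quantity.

p* = 11.7, q* = 293

Inverting to quantity form: qd = 322.25 - 2.5p and qs = 176 + 10p.
Equating demand and supply, 322.25 - 2.5p = 176 + 10p gives 12.5p = 146.25, so p* = 11.7.
Then q* = 322.25 - 2.5(11.7) = 293.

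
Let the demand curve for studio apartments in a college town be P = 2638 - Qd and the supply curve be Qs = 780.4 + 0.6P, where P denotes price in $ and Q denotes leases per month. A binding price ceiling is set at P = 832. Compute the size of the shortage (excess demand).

Shortage = 526.4

Solving each curve for Q: Qd = 2638 - P.
Evaluating both curves at the ceiling price 832 gives Qd = 1806, Qs = 1279.6.
Shortage = Qd - Qs = 1806 - 1279.6 = 526.4.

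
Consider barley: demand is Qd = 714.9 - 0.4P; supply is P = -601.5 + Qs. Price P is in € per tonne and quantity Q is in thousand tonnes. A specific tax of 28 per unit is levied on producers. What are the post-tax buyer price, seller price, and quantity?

P_b = 101, P_s = 73, Q = 674.5

Solving each curve for Q: Qs = 601.5 + P.
With a tax of 28 on producers, they supply based on the net price P_s = P_b - 28, so Qs = 573.5 + P_b.
Equate demand and the shifted supply: 714.9 - 0.4P_b = 573.5 + P_b, giving 1.4P_b = 141.4, so P_b = 101.
So P_s = 73 and the quantity traded is Q = 714.9 - 0.4(101) = 674.5.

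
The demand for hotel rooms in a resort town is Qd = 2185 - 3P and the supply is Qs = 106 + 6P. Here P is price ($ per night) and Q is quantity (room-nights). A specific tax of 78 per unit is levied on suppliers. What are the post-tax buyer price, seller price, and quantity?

With a tax of 78 on suppliers, they supply based on the net price P_s = P_b - 78, so Qs = -362 + 6P_b.
Market clearing requires 2185 - 3P_b = -362 + 6P_b; hence 2547 = 9P_b and P_b = 283.
Then P_s = 283 - 78 = 205 and Q = 2185 - 3(283) = 1336.

P_b = 283, P_s = 205, Q = 1336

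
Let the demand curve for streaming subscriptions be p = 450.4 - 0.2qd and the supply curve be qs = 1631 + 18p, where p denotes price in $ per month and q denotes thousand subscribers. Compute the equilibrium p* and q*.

p* = 27, q* = 2117

In direct form, qd = 2252 - 5p.
Set qd = qs: 2252 - 5p = 1631 + 18p, so 621 = 23p and p* = 27.
Plugging p* into demand: q* = 2252 - 5(27) = 2117.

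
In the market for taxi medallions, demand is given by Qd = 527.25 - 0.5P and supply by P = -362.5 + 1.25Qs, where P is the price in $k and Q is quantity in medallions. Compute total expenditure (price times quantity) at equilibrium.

In direct form, Qs = 290 + 0.8P.
At equilibrium Qd = Qs, so 527.25 - 0.5P = 290 + 0.8P; collecting terms, 237.25 = 1.3P and P* = 182.5.
From the demand curve, Q* = 527.25 - 0.5(182.5) = 436.
Total expenditure = P* × Q* = 182.5 × 436 = 79570.

Total expenditure = 79570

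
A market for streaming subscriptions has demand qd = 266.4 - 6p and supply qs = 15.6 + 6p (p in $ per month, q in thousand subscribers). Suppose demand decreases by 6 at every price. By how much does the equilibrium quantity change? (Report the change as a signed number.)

Δq = -3

Equating demand and supply, 266.4 - 6p = 15.6 + 6p gives 12p = 250.8, so p* = 20.9.
From the demand curve, q* = 266.4 - 6(20.9) = 141.
After the shift, demand is qd = 260.4 - 6p.
Re-solving, 12p = 244.8 gives p = 20.4 and q = 138.
Δq = 138 - 141 = -3.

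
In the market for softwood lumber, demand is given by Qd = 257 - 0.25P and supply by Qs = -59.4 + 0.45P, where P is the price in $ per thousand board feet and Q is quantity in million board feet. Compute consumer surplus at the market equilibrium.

Equating demand and supply, 257 - 0.25P = -59.4 + 0.45P gives 0.7P = 316.4, so P* = 452.
From the demand curve, Q* = 257 - 0.25(452) = 144.
Demand choke price (Qd = 0): P = 257/0.25 = 1028. Consumer surplus = ½ × (1028 - 452) × 144 = 41472.

Consumer surplus = 41472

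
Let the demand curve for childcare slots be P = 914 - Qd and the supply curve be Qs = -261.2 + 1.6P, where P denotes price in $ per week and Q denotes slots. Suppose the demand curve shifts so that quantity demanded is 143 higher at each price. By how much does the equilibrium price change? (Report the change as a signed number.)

In direct form, Qd = 914 - P.
The market clears where 914 - P = -261.2 + 1.6P. Rearranging, 2.6P = 1175.2, hence P* = 452.
Plugging P* into demand: Q* = 914 - 452 = 462.
After the shift, demand is Qd = 1057 - P.
The new intersection has 1318.2 = 2.6P, i.e. P = 507, Q = 550.
ΔP = 507 - 452 = 55.

ΔP = 55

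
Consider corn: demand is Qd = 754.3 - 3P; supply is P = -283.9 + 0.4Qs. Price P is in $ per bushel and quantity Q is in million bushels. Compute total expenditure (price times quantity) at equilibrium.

Inverting to quantity form: Qs = 709.75 + 2.5P.
The market clears where 754.3 - 3P = 709.75 + 2.5P. Rearranging, 5.5P = 44.55, hence P* = 8.1.
Substitute back: Q* = 754.3 - 3(8.1) = 730.
Total expenditure = P* × Q* = 8.1 × 730 = 5913.

Total expenditure = 5913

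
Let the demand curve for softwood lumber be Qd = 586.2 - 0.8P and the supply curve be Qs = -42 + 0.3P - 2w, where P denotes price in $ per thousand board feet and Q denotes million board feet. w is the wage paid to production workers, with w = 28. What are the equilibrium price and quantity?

P* = 622, Q* = 88.6

With w = 28, supply is Qs = -98 + 0.3P.
The market clears where 586.2 - 0.8P = -98 + 0.3P. Rearranging, 1.1P = 684.2, hence P* = 622.
Then Q* = 586.2 - 0.8(622) = 88.6.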